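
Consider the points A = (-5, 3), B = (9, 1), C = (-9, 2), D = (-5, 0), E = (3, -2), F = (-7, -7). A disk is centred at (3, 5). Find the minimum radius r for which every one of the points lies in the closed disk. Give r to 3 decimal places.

The required radius is the distance from (3, 5) to the farthest point.
Squared distances: 68, 52, 153, 89, 49, 244.
Maximum is 244, attained at F.
r = √244 ≈ 15.620.

15.620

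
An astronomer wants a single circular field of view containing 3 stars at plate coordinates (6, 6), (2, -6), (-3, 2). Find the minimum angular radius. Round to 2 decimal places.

Call the three points A, B, C in the order given.
Side lengths²: AB² = 160, AC² = 97, BC² = 89.
Since AB² = 160 < 97 + 89 = 186, the triangle is acute, so the smallest enclosing circle is the circumcircle.
Circumcentre = (145/46, 13/46), r² = 43165/1058.
r = √(43165/1058) ≈ 6.39.

6.39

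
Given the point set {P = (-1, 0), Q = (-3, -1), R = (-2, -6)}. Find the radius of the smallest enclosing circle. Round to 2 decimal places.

3.04

Side lengths²: PQ² = 5, PR² = 37, QR² = 26.
Since PR² = 37 ≥ 26 + 5 = 31, the angle opposite PR is not acute, so the smallest enclosing circle has PR as diameter.
Centre = midpoint of PR = (-1.5, -3), r² = 37/4 = 9.25.
r = √(9.25) ≈ 3.04.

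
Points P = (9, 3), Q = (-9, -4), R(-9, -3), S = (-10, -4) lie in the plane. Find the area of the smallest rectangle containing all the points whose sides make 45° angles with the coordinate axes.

156

In coordinates u = x + y, v = x − y the rectangle is axis-aligned; the map (x,y)→(u,v) scales areas by 2.
u-values: 12, -13, -12, -14; range = 12 − (-14) = 26.
v-values: 6, -5, -6, -6; range = 6 − (-6) = 12.
Area = (26 × 12) / 2 = 156.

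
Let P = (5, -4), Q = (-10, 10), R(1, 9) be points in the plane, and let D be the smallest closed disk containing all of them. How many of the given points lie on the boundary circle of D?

Side lengths²: PQ² = 421, PR² = 185, QR² = 122.
Since PQ² = 421 ≥ 185 + 122 = 307, the angle opposite PQ is not acute, so the smallest enclosing circle has PQ as diameter.
Centre = midpoint of PQ = (-2.5, 3), r² = 421/4 = 105.25.
The points at distance exactly r from the centre are P, Q — 2 points.

2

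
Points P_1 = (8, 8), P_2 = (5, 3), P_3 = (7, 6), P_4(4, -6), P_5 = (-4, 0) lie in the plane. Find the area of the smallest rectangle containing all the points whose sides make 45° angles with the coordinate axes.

140

In coordinates u = x + y, v = x − y the rectangle is axis-aligned; the map (x,y)→(u,v) scales areas by 2.
u-values: 16, 8, 13, -2, -4; range = 16 − (-4) = 20.
v-values: 0, 2, 1, 10, -4; range = 10 − (-4) = 14.
Area = (20 × 14) / 2 = 140.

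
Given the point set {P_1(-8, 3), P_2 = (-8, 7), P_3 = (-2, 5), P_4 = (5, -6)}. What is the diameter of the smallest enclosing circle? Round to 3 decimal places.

18.385

The minimum enclosing circle of a finite set is fixed by two of the points (as a diameter) or three (as a circumcircle).
The farthest pair is P_2–P_4 with squared distance 338. The circle on this segment as diameter has centre (-1.5, 0.5) and r² = 338/4 = 84.5.
Check P_1: distance² to centre = 48.5 ≤ 84.5, so it lies inside.
All remaining points lie in this disk, and no smaller disk contains both endpoints, so this is the minimum enclosing circle.
Diameter = 2r = 2√(84.5) ≈ 18.385.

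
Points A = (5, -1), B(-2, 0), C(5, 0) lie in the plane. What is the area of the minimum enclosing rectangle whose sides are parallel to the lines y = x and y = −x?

28

In coordinates u = x + y, v = x − y the rectangle is axis-aligned; the map (x,y)→(u,v) scales areas by 2.
u-values: 4, -2, 5; range = 5 − (-2) = 7.
v-values: 6, -2, 5; range = 6 − (-2) = 8.
Area = (7 × 8) / 2 = 28.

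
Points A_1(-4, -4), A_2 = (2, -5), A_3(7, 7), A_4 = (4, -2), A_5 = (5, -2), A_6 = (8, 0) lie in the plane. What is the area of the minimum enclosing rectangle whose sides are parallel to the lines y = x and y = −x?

In coordinates u = x + y, v = x − y the rectangle is axis-aligned; the map (x,y)→(u,v) scales areas by 2.
u-values: -8, -3, 14, 2, 3, 8; range = 14 − (-8) = 22.
v-values: 0, 7, 0, 6, 7, 8; range = 8 − 0 = 8.
Area = (22 × 8) / 2 = 88.

88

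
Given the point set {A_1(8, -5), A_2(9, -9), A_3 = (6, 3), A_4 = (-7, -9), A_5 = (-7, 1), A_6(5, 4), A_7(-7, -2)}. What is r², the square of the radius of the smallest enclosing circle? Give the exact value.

By Welzl's lemma the MEC is supported by two points (diametrically opposite) or three points (on a circumcircle).
The farthest pair is A_2–A_5 with squared distance 356. The circle on this segment as diameter has centre (1, -4) and r² = 356/4 = 89.
Check A_1: distance² to centre = 50 ≤ 89, so it lies inside.
All remaining points lie in this disk, and no smaller disk contains both endpoints, so this is the minimum enclosing circle.

89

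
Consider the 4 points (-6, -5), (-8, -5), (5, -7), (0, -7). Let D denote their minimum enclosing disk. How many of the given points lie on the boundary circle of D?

2

The farthest pair is (-8, -5)–(5, -7) with squared distance 173. The circle on this segment as diameter has centre (-1.5, -6) and r² = 173/4 = 43.25.
Check (-6, -5): distance² to centre = 21.25 ≤ 43.25, so it lies inside.
All remaining points lie in this disk, and no smaller disk contains both endpoints, so this is the minimum enclosing circle.
The points at distance exactly r from the centre are (-8, -5), (5, -7) — 2 points.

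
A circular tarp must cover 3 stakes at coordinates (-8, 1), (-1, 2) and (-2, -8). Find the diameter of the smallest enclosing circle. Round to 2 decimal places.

Call the three points A, B, C in the order given.
Side lengths²: AB² = 50, AC² = 117, BC² = 101.
Since AC² = 117 < 101 + 50 = 151, the triangle is acute, so the smallest enclosing circle is the circumcircle.
Circumcentre = (-179/46, -127/46), r² = 32825/1058.
Diameter = 2r = 2√(32825/1058) ≈ 11.14.

11.14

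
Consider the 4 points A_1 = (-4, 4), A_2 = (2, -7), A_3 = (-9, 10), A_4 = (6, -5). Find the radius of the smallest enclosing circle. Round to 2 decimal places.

10.61

The farthest pair is A_3–A_4 with squared distance 450. The circle on this segment as diameter has centre (-1.5, 2.5) and r² = 450/4 = 112.5.
Check A_1: distance² to centre = 8.5 ≤ 112.5, so it lies inside.
All remaining points lie in this disk, and no smaller disk contains both endpoints, so this is the minimum enclosing circle.
r = √(112.5) ≈ 10.61.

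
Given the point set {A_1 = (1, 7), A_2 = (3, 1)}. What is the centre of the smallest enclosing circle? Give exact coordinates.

The smallest circle enclosing two points has them as diameter endpoints.
Centre = midpoint = (2, 4); r² = |A_1A_2|²/4 = 40/4 = 10.
Centre = (2, 4).

(2, 4)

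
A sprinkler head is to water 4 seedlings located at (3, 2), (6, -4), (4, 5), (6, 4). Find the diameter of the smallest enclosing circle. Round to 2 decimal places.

9.22

The minimum enclosing circle of a finite set is fixed by two of the points (as a diameter) or three (as a circumcircle).
The farthest pair is (6, -4)–(4, 5) with squared distance 85. The circle on this segment as diameter has centre (5, 0.5) and r² = 85/4 = 21.25.
Check (3, 2): distance² to centre = 6.25 ≤ 21.25, so it lies inside.
All remaining points lie in this disk, and no smaller disk contains both endpoints, so this is the minimum enclosing circle.
Diameter = 2r = 2√(21.25) ≈ 9.22.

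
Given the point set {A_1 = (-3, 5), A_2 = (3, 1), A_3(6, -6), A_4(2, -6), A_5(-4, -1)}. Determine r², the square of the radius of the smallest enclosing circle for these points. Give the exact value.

The minimum enclosing circle of a finite set is fixed by two of the points (as a diameter) or three (as a circumcircle).
The farthest pair is A_1–A_3 with squared distance 202. The circle on this segment as diameter has centre (1.5, -0.5) and r² = 202/4 = 50.5.
Check A_2: distance² to centre = 4.5 ≤ 50.5, so it lies inside.
All remaining points lie in this disk, and no smaller disk contains both endpoints, so this is the minimum enclosing circle.

50.5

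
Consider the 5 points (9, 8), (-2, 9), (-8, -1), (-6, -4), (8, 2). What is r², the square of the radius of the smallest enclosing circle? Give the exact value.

A smallest enclosing disk is always determined by at most three of the input points on its boundary.
The minimum enclosing circle is determined by three boundary points: (9, 8), (-8, -1), (-6, -4).
Their circumcentre is (41/46, 127/46) with r² = 98605/1058.
The farthest remaining point (8, 2) is at distance² 54077/1058 ≤ 98605/1058.

98605/1058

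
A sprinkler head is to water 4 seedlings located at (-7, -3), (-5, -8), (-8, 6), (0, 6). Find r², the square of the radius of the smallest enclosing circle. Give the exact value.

By Welzl's lemma the MEC is supported by two points (diametrically opposite) or three points (on a circumcircle).
The minimum enclosing circle is determined by three boundary points: (-5, -8), (-8, 6), (0, 6).
Their circumcentre is (-4, -13/28) with r² = 45305/784.
The farthest remaining point (-7, -3) is at distance² 12097/784 ≤ 45305/784.

45305/784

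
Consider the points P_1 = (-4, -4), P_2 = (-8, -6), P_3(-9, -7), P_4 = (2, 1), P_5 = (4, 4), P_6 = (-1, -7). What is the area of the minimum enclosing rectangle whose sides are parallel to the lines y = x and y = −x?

In coordinates u = x + y, v = x − y the rectangle is axis-aligned; the map (x,y)→(u,v) scales areas by 2.
u-values: -8, -14, -16, 3, 8, -8; range = 8 − (-16) = 24.
v-values: 0, -2, -2, 1, 0, 6; range = 6 − (-2) = 8.
Area = (24 × 8) / 2 = 96.

96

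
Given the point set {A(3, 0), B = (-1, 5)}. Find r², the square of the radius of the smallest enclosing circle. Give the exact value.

10.25

The smallest circle enclosing two points has them as diameter endpoints.
Centre = midpoint = (1, 2.5); r² = |AB|²/4 = 41/4 = 10.25.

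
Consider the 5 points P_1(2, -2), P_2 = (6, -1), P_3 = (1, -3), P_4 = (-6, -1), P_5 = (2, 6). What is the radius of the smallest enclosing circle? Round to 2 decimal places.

The minimum enclosing circle is determined by three boundary points: P_2, P_4, P_5.
Their circumcentre is (0, 3/14) with r² = 7345/196.
The farthest remaining point P_3 is at distance² 2221/196 ≤ 7345/196.
r = √(7345/196) ≈ 6.12.

6.12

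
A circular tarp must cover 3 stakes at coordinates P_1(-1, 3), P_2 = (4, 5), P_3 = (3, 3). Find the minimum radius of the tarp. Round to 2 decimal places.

Side lengths²: P_1P_2² = 29, P_1P_3² = 16, P_2P_3² = 5.
Since P_1P_2² = 29 ≥ 16 + 5 = 21, the angle opposite P_1P_2 is not acute, so the smallest enclosing circle has P_1P_2 as diameter.
Centre = midpoint of P_1P_2 = (1.5, 4), r² = 29/4 = 7.25.
r = √(7.25) ≈ 2.69.

2.69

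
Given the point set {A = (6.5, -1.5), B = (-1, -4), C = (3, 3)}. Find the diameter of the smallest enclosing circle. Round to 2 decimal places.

Side lengths²: AB² = 62.5, AC² = 32.5, BC² = 65.
Since BC² = 65 < 62.5 + 32.5 = 95, the triangle is acute, so the smallest enclosing circle is the circumcircle.
Circumcentre = (38/17, -41/34), r² = 21125/1156.
Diameter = 2r = 2√(21125/1156) ≈ 8.55.

8.55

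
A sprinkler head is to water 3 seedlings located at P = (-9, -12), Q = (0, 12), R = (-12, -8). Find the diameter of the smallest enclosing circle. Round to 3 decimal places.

25.632

Side lengths²: PQ² = 657, PR² = 25, QR² = 544.
Since PQ² = 657 ≥ 544 + 25 = 569, the angle opposite PQ is not acute, so the smallest enclosing circle has PQ as diameter.
Centre = midpoint of PQ = (-4.5, 0), r² = 657/4 = 164.25.
Diameter = 2r = 2√(164.25) ≈ 25.632.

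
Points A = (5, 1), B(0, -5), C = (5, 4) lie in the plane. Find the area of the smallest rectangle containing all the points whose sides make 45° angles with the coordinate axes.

28

In coordinates u = x + y, v = x − y the rectangle is axis-aligned; the map (x,y)→(u,v) scales areas by 2.
u-values: 6, -5, 9; range = 9 − (-5) = 14.
v-values: 4, 5, 1; range = 5 − 1 = 4.
Area = (14 × 4) / 2 = 28.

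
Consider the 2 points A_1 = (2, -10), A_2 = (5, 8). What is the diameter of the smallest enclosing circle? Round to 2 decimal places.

18.25

The smallest circle enclosing two points has them as diameter endpoints.
Centre = midpoint = (3.5, -1); r² = |A_1A_2|²/4 = 333/4 = 83.25.
Diameter = 2r = 2√(83.25) ≈ 18.25.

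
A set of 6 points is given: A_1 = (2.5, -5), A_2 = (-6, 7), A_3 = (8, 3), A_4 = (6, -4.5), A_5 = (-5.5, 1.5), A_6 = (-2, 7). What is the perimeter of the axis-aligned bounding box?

52

Width = max x − min x = 8 − (-6) = 14.
Height = max y − min y = 7 − (-5) = 12.
Perimeter = 2(14 + 12) = 52.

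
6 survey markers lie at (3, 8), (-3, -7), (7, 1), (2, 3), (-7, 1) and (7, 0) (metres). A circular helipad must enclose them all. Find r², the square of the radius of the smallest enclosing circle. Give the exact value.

65.25

By Welzl's lemma the MEC is supported by two points (diametrically opposite) or three points (on a circumcircle).
The farthest pair is (3, 8)–(-3, -7) with squared distance 261. The circle on this segment as diameter has centre (0, 0.5) and r² = 261/4 = 65.25.
Check (7, 1): distance² to centre = 49.25 ≤ 65.25, so it lies inside.
All remaining points lie in this disk, and no smaller disk contains both endpoints, so this is the minimum enclosing circle.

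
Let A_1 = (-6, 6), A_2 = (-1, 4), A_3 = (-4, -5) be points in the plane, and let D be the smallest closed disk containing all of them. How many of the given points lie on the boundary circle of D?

2

Side lengths²: A_1A_2² = 29, A_1A_3² = 125, A_2A_3² = 90.
Since A_1A_3² = 125 ≥ 90 + 29 = 119, the angle opposite A_1A_3 is not acute, so the smallest enclosing circle has A_1A_3 as diameter.
Centre = midpoint of A_1A_3 = (-5, 0.5), r² = 125/4 = 31.25.
The points at distance exactly r from the centre are A_1, A_3 — 2 points.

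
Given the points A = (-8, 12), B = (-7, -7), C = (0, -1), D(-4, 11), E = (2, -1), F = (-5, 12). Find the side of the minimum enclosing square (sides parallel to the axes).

The bounding box has width 10 and height 19.
An axis-aligned square enclosing the set must have side ≥ max(width, height).
So the minimum side is max(10, 19) = 19.

19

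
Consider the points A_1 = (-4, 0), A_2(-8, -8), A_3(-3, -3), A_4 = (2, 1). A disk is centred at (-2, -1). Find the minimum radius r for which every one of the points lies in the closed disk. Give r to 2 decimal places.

9.22

The required radius is the distance from (-2, -1) to the farthest point.
Squared distances: 5, 85, 5, 20.
Maximum is 85, attained at A_2.
r = √85 ≈ 9.22.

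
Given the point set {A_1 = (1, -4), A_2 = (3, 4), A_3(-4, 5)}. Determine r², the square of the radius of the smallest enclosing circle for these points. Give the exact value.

Side lengths²: A_1A_2² = 68, A_1A_3² = 106, A_2A_3² = 50.
Since A_1A_3² = 106 < 68 + 50 = 118, the triangle is acute, so the smallest enclosing circle is the circumcircle.
Circumcentre = (-30/29, 22/29), r² = 22525/841.

22525/841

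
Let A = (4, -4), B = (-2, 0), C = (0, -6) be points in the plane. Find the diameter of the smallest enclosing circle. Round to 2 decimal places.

Side lengths²: AB² = 52, AC² = 20, BC² = 40.
Since AB² = 52 < 40 + 20 = 60, the triangle is acute, so the smallest enclosing circle is the circumcircle.
Circumcentre = (5/7, -17/7), r² = 650/49.
Diameter = 2r = 2√(650/49) ≈ 7.28.

7.28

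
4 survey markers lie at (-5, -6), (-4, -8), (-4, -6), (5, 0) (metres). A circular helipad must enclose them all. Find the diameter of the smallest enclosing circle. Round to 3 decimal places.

By Welzl's lemma the MEC is supported by two points (diametrically opposite) or three points (on a circumcircle).
The farthest pair is (-4, -8)–(5, 0) with squared distance 145. The circle on this segment as diameter has centre (0.5, -4) and r² = 145/4 = 36.25.
Check (-5, -6): distance² to centre = 34.25 ≤ 36.25, so it lies inside.
All remaining points lie in this disk, and no smaller disk contains both endpoints, so this is the minimum enclosing circle.
Diameter = 2r = 2√(36.25) ≈ 12.042.

12.042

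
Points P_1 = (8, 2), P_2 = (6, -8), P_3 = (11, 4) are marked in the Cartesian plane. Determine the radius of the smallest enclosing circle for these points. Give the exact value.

6.5

Side lengths²: P_1P_2² = 104, P_1P_3² = 13, P_2P_3² = 169.
Since P_2P_3² = 169 ≥ 104 + 13 = 117, the angle opposite P_2P_3 is not acute, so the smallest enclosing circle has P_2P_3 as diameter.
Centre = midpoint of P_2P_3 = (8.5, -2), r² = 169/4 = 42.25.
r = √(42.25) = 6.5.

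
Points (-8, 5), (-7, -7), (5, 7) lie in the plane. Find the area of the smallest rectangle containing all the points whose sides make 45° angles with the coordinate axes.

In coordinates u = x + y, v = x − y the rectangle is axis-aligned; the map (x,y)→(u,v) scales areas by 2.
u-values: -3, -14, 12; range = 12 − (-14) = 26.
v-values: -13, 0, -2; range = 0 − (-13) = 13.
Area = (26 × 13) / 2 = 169.

169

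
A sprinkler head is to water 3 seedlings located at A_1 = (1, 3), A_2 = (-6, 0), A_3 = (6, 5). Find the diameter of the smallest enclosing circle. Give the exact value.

Side lengths²: A_1A_2² = 58, A_1A_3² = 29, A_2A_3² = 169.
Since A_2A_3² = 169 ≥ 58 + 29 = 87, the angle opposite A_2A_3 is not acute, so the smallest enclosing circle has A_2A_3 as diameter.
Centre = midpoint of A_2A_3 = (0, 2.5), r² = 169/4 = 42.25.
Diameter = 2r = 2√(42.25) = 13.

13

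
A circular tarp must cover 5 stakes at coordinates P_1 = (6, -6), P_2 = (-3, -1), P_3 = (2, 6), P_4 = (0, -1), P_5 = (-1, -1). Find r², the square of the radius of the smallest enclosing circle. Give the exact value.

By Welzl's lemma the MEC is supported by two points (diametrically opposite) or three points (on a circumcircle).
The minimum enclosing circle is determined by three boundary points: P_1, P_2, P_3.
Their circumcentre is (73/22, -5/22) with r² = 9805/242.
The farthest remaining point P_5 is at distance² 4657/242 ≤ 9805/242.

9805/242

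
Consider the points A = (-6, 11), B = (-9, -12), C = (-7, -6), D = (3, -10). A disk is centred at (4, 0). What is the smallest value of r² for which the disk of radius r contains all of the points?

The required radius is the distance from (4, 0) to the farthest point.
Squared distances: 221, 313, 157, 101.
Maximum is 313, attained at B.

313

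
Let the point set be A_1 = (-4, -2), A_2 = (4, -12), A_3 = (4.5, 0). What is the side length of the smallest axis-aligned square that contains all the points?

The bounding box has width 8.5 and height 12.
An axis-aligned square enclosing the set must have side ≥ max(width, height).
So the minimum side is max(8.5, 12) = 12.

12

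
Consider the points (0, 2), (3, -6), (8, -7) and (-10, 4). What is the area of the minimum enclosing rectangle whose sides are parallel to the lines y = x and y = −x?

116

In coordinates u = x + y, v = x − y the rectangle is axis-aligned; the map (x,y)→(u,v) scales areas by 2.
u-values: 2, -3, 1, -6; range = 2 − (-6) = 8.
v-values: -2, 9, 15, -14; range = 15 − (-14) = 29.
Area = (8 × 29) / 2 = 116.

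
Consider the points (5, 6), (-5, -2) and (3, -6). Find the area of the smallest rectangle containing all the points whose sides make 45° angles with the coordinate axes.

108

In coordinates u = x + y, v = x − y the rectangle is axis-aligned; the map (x,y)→(u,v) scales areas by 2.
u-values: 11, -7, -3; range = 11 − (-7) = 18.
v-values: -1, -3, 9; range = 9 − (-3) = 12.
Area = (18 × 12) / 2 = 108.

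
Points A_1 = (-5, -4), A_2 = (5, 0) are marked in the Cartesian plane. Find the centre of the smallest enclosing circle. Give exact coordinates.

(0, -2)

The smallest circle enclosing two points has them as diameter endpoints.
Centre = midpoint = (0, -2); r² = |A_1A_2|²/4 = 116/4 = 29.
Centre = (0, -2).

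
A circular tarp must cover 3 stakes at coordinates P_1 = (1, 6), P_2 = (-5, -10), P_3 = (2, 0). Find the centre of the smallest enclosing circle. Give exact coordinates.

Side lengths²: P_1P_2² = 292, P_1P_3² = 37, P_2P_3² = 149.
Since P_1P_2² = 292 ≥ 149 + 37 = 186, the angle opposite P_1P_2 is not acute, so the smallest enclosing circle has P_1P_2 as diameter.
Centre = midpoint of P_1P_2 = (-2, -2), r² = 292/4 = 73.
Centre = (-2, -2).

(-2, -2)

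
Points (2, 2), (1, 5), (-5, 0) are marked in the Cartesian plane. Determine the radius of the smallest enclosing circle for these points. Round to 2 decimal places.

Call the three points A, B, C in the order given.
Side lengths²: AB² = 10, AC² = 53, BC² = 61.
Since BC² = 61 < 53 + 10 = 63, the triangle is acute, so the smallest enclosing circle is the circumcircle.
Circumcentre = (-87/46, 109/46), r² = 16165/1058.
r = √(16165/1058) ≈ 3.91.

3.91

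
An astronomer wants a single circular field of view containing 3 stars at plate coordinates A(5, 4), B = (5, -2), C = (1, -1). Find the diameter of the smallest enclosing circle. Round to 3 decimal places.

6.600

Side lengths²: AB² = 36, AC² = 41, BC² = 17.
Since AC² = 41 < 36 + 17 = 53, the triangle is acute, so the smallest enclosing circle is the circumcircle.
Circumcentre = (3.625, 1), r² = 10.890625.
Diameter = 2r = 2√(10.890625) ≈ 6.600.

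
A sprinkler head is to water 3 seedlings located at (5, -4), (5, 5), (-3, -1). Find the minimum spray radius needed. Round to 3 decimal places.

5.340

Call the three points A, B, C in the order given.
Side lengths²: AB² = 81, AC² = 73, BC² = 100.
Since BC² = 100 < 81 + 73 = 154, the triangle is acute, so the smallest enclosing circle is the circumcircle.
Circumcentre = (2.125, 0.5), r² = 28.515625.
r = √(28.515625) ≈ 5.340.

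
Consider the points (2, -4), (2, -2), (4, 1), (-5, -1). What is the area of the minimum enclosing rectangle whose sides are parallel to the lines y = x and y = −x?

In coordinates u = x + y, v = x − y the rectangle is axis-aligned; the map (x,y)→(u,v) scales areas by 2.
u-values: -2, 0, 5, -6; range = 5 − (-6) = 11.
v-values: 6, 4, 3, -4; range = 6 − (-4) = 10.
Area = (11 × 10) / 2 = 55.

55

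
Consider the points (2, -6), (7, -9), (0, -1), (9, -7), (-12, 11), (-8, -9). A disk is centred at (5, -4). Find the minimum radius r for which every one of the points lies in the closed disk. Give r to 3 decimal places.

22.672

The required radius is the distance from (5, -4) to the farthest point.
Squared distances: 13, 29, 34, 25, 514, 194.
Maximum is 514, attained at (-12, 11).
r = √514 ≈ 22.672.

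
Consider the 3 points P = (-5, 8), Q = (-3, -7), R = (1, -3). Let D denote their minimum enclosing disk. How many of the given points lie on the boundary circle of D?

2

Side lengths²: PQ² = 229, PR² = 157, QR² = 32.
Since PQ² = 229 ≥ 157 + 32 = 189, the angle opposite PQ is not acute, so the smallest enclosing circle has PQ as diameter.
Centre = midpoint of PQ = (-4, 0.5), r² = 229/4 = 57.25.
The points at distance exactly r from the centre are P, Q — 2 points.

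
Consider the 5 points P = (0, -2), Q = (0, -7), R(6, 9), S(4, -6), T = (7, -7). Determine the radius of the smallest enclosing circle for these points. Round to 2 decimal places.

A smallest enclosing disk is always determined by at most three of the input points on its boundary.
The minimum enclosing circle is determined by three boundary points: Q, R, T.
Their circumcentre is (3.5, 0.8125) with r² = 73.28515625.
The farthest remaining point S is at distance² 46.66015625 ≤ 73.28515625.
r = √(73.28515625) ≈ 8.56.

8.56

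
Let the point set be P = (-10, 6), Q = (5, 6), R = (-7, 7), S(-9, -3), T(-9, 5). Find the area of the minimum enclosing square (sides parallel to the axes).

225

The bounding box has width 15 and height 10.
An axis-aligned square enclosing the set must have side ≥ max(width, height).
So the minimum side is max(15, 10) = 15.
Area = 15² = 225.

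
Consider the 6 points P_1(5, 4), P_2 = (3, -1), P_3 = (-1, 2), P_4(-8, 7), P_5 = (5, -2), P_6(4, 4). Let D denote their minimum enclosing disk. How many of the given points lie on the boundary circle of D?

The farthest pair is P_4–P_5 with squared distance 250. The circle on this segment as diameter has centre (-1.5, 2.5) and r² = 250/4 = 62.5.
Check P_1: distance² to centre = 44.5 ≤ 62.5, so it lies inside.
All remaining points lie in this disk, and no smaller disk contains both endpoints, so this is the minimum enclosing circle.
The points at distance exactly r from the centre are P_4, P_5 — 2 points.

2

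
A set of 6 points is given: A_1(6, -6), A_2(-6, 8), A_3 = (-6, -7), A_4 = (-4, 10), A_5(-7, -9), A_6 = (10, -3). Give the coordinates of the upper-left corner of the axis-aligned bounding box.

(-7, 10)

x-range [-7, 10], y-range [-9, 10].
The upper-left corner is (-7, 10).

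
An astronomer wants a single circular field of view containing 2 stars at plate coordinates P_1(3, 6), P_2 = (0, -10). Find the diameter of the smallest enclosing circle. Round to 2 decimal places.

The smallest circle enclosing two points has them as diameter endpoints.
Centre = midpoint = (1.5, -2); r² = |P_1P_2|²/4 = 265/4 = 66.25.
Diameter = 2r = 2√(66.25) ≈ 16.28.

16.28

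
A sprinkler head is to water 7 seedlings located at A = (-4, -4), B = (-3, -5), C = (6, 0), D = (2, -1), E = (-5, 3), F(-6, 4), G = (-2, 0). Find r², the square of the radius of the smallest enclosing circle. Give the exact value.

41.40625

The minimum enclosing circle is determined by three boundary points: B, C, F.
Their circumcentre is (-0.375, 0.875) with r² = 41.40625.
The farthest remaining point A is at distance² 36.90625 ≤ 41.40625.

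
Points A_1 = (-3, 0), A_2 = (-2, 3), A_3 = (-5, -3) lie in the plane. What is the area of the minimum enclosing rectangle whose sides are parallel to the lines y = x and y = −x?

In coordinates u = x + y, v = x − y the rectangle is axis-aligned; the map (x,y)→(u,v) scales areas by 2.
u-values: -3, 1, -8; range = 1 − (-8) = 9.
v-values: -3, -5, -2; range = -2 − (-5) = 3.
Area = (9 × 3) / 2 = 13.5.

13.5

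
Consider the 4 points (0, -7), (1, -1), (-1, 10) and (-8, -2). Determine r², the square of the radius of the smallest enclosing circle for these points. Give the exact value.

72.5

The minimum enclosing circle of a finite set is fixed by two of the points (as a diameter) or three (as a circumcircle).
The farthest pair is (0, -7)–(-1, 10) with squared distance 290. The circle on this segment as diameter has centre (-0.5, 1.5) and r² = 290/4 = 72.5.
Check (1, -1): distance² to centre = 8.5 ≤ 72.5, so it lies inside.
All remaining points lie in this disk, and no smaller disk contains both endpoints, so this is the minimum enclosing circle.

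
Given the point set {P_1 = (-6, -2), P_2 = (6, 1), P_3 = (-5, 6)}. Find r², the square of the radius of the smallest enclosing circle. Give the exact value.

Side lengths²: P_1P_2² = 153, P_1P_3² = 65, P_2P_3² = 146.
Since P_1P_2² = 153 < 146 + 65 = 211, the triangle is acute, so the smallest enclosing circle is the circumcircle.
Circumcentre = (-29/62, 85/62), r² = 80665/1922.

80665/1922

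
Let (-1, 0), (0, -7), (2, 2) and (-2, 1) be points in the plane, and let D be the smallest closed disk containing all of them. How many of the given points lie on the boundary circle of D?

The farthest pair is (0, -7)–(2, 2) with squared distance 85. The circle on this segment as diameter has centre (1, -2.5) and r² = 85/4 = 21.25.
Check (-1, 0): distance² to centre = 10.25 ≤ 21.25, so it lies inside.
All remaining points lie in this disk, and no smaller disk contains both endpoints, so this is the minimum enclosing circle.
The points at distance exactly r from the centre are (0, -7), (2, 2), (-2, 1) — 3 points.

3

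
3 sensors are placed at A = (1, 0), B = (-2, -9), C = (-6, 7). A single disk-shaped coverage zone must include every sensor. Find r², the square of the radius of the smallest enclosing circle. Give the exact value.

Side lengths²: AB² = 90, AC² = 98, BC² = 272.
Since BC² = 272 ≥ 98 + 90 = 188, the angle opposite BC is not acute, so the smallest enclosing circle has BC as diameter.
Centre = midpoint of BC = (-4, -1), r² = 272/4 = 68.

68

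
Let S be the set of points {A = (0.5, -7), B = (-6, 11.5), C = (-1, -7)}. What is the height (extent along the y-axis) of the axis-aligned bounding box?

18.5

max y = 11.5, min y = -7, so height = 18.5.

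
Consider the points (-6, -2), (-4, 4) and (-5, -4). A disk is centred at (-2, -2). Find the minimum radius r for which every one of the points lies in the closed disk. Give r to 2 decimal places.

The required radius is the distance from (-2, -2) to the farthest point.
Squared distances: 16, 40, 13.
Maximum is 40, attained at (-4, 4).
r = √40 ≈ 6.32.

6.32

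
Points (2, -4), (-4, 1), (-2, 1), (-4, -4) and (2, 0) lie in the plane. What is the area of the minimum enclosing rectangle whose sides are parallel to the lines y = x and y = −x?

In coordinates u = x + y, v = x − y the rectangle is axis-aligned; the map (x,y)→(u,v) scales areas by 2.
u-values: -2, -3, -1, -8, 2; range = 2 − (-8) = 10.
v-values: 6, -5, -3, 0, 2; range = 6 − (-5) = 11.
Area = (10 × 11) / 2 = 55.

55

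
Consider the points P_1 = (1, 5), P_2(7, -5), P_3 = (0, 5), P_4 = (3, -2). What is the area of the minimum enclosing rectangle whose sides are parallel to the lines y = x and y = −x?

In coordinates u = x + y, v = x − y the rectangle is axis-aligned; the map (x,y)→(u,v) scales areas by 2.
u-values: 6, 2, 5, 1; range = 6 − 1 = 5.
v-values: -4, 12, -5, 5; range = 12 − (-5) = 17.
Area = (5 × 17) / 2 = 42.5.

42.5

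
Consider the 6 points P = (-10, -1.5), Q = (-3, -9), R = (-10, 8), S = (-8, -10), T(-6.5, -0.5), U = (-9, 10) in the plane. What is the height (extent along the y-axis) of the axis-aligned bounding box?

max y = 10, min y = -10, so height = 20.

20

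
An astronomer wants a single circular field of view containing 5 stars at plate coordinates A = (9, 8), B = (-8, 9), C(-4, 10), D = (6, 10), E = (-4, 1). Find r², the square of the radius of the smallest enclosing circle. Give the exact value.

A smallest enclosing disk is always determined by at most three of the input points on its boundary.
The minimum enclosing circle is determined by three boundary points: A, B, E.
Their circumcentre is (16/33, 272/33) with r² = 79025/1089.
The farthest remaining point D is at distance² 36488/1089 ≤ 79025/1089.

79025/1089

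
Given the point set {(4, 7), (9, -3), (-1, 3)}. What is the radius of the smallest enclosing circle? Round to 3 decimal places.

Call the three points A, B, C in the order given.
Side lengths²: AB² = 125, AC² = 41, BC² = 136.
Since BC² = 136 < 125 + 41 = 166, the triangle is acute, so the smallest enclosing circle is the circumcircle.
Circumcentre = (65/14, 15/14), r² = 3485/98.
r = √(3485/98) ≈ 5.963.

5.963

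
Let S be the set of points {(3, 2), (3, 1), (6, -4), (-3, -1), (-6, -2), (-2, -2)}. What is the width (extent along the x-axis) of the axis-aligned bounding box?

max x = 6, min x = -6, so width = 12.

12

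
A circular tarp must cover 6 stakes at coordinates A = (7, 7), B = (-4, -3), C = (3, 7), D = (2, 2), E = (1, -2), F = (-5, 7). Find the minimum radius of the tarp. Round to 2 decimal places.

7.47

A smallest enclosing disk is always determined by at most three of the input points on its boundary.
The minimum enclosing circle is determined by three boundary points: A, B, F.
Their circumcentre is (1, 2.55) with r² = 55.8025.
The farthest remaining point C is at distance² 23.8025 ≤ 55.8025.
r = √(55.8025) ≈ 7.47.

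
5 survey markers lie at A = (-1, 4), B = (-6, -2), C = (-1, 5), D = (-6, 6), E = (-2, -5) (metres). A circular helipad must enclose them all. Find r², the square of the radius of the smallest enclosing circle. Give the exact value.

By Welzl's lemma the MEC is supported by two points (diametrically opposite) or three points (on a circumcircle).
The farthest pair is D–E with squared distance 137. The circle on this segment as diameter has centre (-4, 0.5) and r² = 137/4 = 34.25.
Check A: distance² to centre = 21.25 ≤ 34.25, so it lies inside.
All remaining points lie in this disk, and no smaller disk contains both endpoints, so this is the minimum enclosing circle.

34.25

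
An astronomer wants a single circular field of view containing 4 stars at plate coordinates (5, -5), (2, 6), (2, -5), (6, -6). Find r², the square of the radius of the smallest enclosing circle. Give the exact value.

The farthest pair is (2, 6)–(6, -6) with squared distance 160. The circle on this segment as diameter has centre (4, 0) and r² = 160/4 = 40.
Check (5, -5): distance² to centre = 26 ≤ 40, so it lies inside.
All remaining points lie in this disk, and no smaller disk contains both endpoints, so this is the minimum enclosing circle.

40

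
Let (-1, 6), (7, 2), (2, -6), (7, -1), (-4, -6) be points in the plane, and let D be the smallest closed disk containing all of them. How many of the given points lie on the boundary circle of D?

The minimum enclosing circle of a finite set is fixed by two of the points (as a diameter) or three (as a circumcircle).
The minimum enclosing circle is determined by three boundary points: (-1, 6), (7, 2), (-4, -6).
Their circumcentre is (11/18, -7/9) with r² = 15725/324.
The farthest remaining point (7, -1) is at distance² 13241/324 ≤ 15725/324.
The points at distance exactly r from the centre are (-1, 6), (7, 2), (-4, -6) — 3 points.

3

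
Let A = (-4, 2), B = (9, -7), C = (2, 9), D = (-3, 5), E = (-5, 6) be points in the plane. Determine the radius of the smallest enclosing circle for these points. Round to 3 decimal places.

9.552

A smallest enclosing disk is always determined by at most three of the input points on its boundary.
The farthest pair is B–E with squared distance 365. The circle on this segment as diameter has centre (2, -0.5) and r² = 365/4 = 91.25.
Check A: distance² to centre = 42.25 ≤ 91.25, so it lies inside.
All remaining points lie in this disk, and no smaller disk contains both endpoints, so this is the minimum enclosing circle.
r = √(91.25) ≈ 9.552.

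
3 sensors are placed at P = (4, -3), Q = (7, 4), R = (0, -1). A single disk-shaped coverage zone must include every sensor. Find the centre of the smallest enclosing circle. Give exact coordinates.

Side lengths²: PQ² = 58, PR² = 20, QR² = 74.
Since QR² = 74 < 58 + 20 = 78, the triangle is acute, so the smallest enclosing circle is the circumcircle.
Circumcentre = (62/17, 22/17), r² = 5365/289.
Centre = (62/17, 22/17).

(62/17, 22/17)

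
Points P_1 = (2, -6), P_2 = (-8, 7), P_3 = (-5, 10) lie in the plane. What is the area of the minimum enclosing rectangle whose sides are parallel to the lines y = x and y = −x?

103.5

In coordinates u = x + y, v = x − y the rectangle is axis-aligned; the map (x,y)→(u,v) scales areas by 2.
u-values: -4, -1, 5; range = 5 − (-4) = 9.
v-values: 8, -15, -15; range = 8 − (-15) = 23.
Area = (9 × 23) / 2 = 103.5.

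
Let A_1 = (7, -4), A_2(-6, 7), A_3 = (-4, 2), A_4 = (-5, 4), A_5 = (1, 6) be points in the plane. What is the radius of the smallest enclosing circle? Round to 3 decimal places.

A smallest enclosing disk is always determined by at most three of the input points on its boundary.
The farthest pair is A_1–A_2 with squared distance 290. The circle on this segment as diameter has centre (0.5, 1.5) and r² = 290/4 = 72.5.
Check A_3: distance² to centre = 20.5 ≤ 72.5, so it lies inside.
All remaining points lie in this disk, and no smaller disk contains both endpoints, so this is the minimum enclosing circle.
r = √(72.5) ≈ 8.515.

8.515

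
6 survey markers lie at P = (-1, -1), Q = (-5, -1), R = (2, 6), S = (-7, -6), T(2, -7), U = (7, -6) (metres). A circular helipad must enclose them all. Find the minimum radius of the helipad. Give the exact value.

The minimum enclosing circle of a finite set is fixed by two of the points (as a diameter) or three (as a circumcircle).
The minimum enclosing circle is determined by three boundary points: R, S, U.
Their circumcentre is (0, -1.875) with r² = 66.015625.
The farthest remaining point T is at distance² 30.265625 ≤ 66.015625.
r = √(66.015625) = 8.125.

8.125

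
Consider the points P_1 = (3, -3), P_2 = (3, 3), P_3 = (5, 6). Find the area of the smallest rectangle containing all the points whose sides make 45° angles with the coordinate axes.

In coordinates u = x + y, v = x − y the rectangle is axis-aligned; the map (x,y)→(u,v) scales areas by 2.
u-values: 0, 6, 11; range = 11 − 0 = 11.
v-values: 6, 0, -1; range = 6 − (-1) = 7.
Area = (11 × 7) / 2 = 38.5.

38.5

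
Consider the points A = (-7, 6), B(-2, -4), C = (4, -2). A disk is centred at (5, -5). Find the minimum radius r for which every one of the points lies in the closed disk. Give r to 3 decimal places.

The required radius is the distance from (5, -5) to the farthest point.
Squared distances: 265, 50, 10.
Maximum is 265, attained at A.
r = √265 ≈ 16.279.

16.279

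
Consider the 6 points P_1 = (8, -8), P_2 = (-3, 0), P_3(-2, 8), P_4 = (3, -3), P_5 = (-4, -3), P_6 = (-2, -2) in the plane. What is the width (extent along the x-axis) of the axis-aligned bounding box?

12

max x = 8, min x = -4, so width = 12.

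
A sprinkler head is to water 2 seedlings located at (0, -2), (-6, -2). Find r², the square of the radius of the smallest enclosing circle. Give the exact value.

9

The smallest circle enclosing two points has them as diameter endpoints.
Centre = midpoint = (-3, -2); r² = |(0, -2)−(-6, -2)|²/4 = 36/4 = 9.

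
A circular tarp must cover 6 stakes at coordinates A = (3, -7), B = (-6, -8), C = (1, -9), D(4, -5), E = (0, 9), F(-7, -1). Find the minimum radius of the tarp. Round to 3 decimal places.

The minimum enclosing circle of a finite set is fixed by two of the points (as a diameter) or three (as a circumcircle).
The minimum enclosing circle is determined by three boundary points: B, C, E.
Their circumcentre is (-1.3, -0.1) with r² = 84.5.
The farthest remaining point A is at distance² 66.1 ≤ 84.5.
r = √(84.5) ≈ 9.192.

9.192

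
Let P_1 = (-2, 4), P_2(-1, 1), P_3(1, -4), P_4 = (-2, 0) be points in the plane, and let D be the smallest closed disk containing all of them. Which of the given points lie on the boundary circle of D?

By Welzl's lemma the MEC is supported by two points (diametrically opposite) or three points (on a circumcircle).
The farthest pair is P_1–P_3 with squared distance 73. The circle on this segment as diameter has centre (-0.5, 0) and r² = 73/4 = 18.25.
Check P_2: distance² to centre = 1.25 ≤ 18.25, so it lies inside.
All remaining points lie in this disk, and no smaller disk contains both endpoints, so this is the minimum enclosing circle.
The points at distance exactly r from the centre are P_1, P_3 — 2 points.

P_1, P_3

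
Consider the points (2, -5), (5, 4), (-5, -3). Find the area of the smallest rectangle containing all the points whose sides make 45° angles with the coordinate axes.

76.5

In coordinates u = x + y, v = x − y the rectangle is axis-aligned; the map (x,y)→(u,v) scales areas by 2.
u-values: -3, 9, -8; range = 9 − (-8) = 17.
v-values: 7, 1, -2; range = 7 − (-2) = 9.
Area = (17 × 9) / 2 = 76.5.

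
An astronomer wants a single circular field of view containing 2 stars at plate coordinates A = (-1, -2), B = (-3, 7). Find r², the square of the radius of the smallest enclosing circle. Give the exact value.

The smallest circle enclosing two points has them as diameter endpoints.
Centre = midpoint = (-2, 2.5); r² = |AB|²/4 = 85/4 = 21.25.

21.25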